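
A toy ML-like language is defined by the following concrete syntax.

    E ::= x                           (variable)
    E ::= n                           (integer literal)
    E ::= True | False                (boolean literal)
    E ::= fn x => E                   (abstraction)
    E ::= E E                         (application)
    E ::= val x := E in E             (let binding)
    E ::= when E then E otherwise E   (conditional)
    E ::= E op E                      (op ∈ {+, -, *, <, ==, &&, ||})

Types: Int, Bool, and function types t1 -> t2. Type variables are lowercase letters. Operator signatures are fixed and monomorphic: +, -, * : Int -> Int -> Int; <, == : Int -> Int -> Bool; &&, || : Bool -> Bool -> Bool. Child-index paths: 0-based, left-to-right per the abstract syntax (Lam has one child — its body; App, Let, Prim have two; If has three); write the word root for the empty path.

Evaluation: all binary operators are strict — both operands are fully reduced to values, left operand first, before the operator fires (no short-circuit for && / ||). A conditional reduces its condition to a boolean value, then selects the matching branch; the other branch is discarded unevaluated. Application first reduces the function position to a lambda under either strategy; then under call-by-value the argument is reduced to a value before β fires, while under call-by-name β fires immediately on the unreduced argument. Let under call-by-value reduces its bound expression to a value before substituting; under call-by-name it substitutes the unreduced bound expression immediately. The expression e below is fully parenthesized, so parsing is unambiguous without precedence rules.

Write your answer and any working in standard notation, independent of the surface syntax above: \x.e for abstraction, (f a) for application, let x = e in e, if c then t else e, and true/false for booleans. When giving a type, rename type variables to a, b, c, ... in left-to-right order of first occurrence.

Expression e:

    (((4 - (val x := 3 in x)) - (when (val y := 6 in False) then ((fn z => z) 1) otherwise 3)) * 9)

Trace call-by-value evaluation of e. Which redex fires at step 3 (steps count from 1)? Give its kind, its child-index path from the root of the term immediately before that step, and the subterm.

Working:
step 0: (((4 - (let x = 3 in x)) - (if (let y = 6 in false) then ((\z.z) 1) else 3)) * 9)
step 1: [let@0.0.1] (((4 - 3) - (if (let y = 6 in false) then ((\z.z) 1) else 3)) * 9)
step 2: [delta@0.0] ((1 - (if (let y = 6 in false) then ((\z.z) 1) else 3)) * 9)
step 3: [let@0.1.0] ((1 - (if false then ((\z.z) 1) else 3)) * 9)

Answer: let at 0.1.0 : (let y = 6 in false)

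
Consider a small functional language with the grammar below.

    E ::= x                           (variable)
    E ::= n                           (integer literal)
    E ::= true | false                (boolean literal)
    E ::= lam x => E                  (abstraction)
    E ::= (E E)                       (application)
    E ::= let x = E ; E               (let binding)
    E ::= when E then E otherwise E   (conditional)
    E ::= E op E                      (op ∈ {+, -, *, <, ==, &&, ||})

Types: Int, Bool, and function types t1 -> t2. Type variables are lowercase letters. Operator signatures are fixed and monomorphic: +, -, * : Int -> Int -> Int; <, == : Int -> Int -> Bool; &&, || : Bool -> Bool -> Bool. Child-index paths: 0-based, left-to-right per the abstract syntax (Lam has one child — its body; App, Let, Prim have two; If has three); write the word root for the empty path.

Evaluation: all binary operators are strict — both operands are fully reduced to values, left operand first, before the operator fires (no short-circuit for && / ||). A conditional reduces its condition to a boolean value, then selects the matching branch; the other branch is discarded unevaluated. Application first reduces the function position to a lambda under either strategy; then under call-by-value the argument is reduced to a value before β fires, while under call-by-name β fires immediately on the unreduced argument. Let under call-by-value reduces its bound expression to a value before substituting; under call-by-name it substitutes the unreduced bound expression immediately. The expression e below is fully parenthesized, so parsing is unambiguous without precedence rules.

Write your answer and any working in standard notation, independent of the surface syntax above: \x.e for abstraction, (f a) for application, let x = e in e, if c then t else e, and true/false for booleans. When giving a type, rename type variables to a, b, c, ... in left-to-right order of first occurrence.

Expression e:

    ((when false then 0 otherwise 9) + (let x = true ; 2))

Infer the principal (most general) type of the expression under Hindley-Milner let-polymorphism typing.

Answer: Int

Working:
  unify Bool ~ Bool
  unify Int ~ Int
  unify Int ~ Int
let x : Bool
  unify Int ~ Int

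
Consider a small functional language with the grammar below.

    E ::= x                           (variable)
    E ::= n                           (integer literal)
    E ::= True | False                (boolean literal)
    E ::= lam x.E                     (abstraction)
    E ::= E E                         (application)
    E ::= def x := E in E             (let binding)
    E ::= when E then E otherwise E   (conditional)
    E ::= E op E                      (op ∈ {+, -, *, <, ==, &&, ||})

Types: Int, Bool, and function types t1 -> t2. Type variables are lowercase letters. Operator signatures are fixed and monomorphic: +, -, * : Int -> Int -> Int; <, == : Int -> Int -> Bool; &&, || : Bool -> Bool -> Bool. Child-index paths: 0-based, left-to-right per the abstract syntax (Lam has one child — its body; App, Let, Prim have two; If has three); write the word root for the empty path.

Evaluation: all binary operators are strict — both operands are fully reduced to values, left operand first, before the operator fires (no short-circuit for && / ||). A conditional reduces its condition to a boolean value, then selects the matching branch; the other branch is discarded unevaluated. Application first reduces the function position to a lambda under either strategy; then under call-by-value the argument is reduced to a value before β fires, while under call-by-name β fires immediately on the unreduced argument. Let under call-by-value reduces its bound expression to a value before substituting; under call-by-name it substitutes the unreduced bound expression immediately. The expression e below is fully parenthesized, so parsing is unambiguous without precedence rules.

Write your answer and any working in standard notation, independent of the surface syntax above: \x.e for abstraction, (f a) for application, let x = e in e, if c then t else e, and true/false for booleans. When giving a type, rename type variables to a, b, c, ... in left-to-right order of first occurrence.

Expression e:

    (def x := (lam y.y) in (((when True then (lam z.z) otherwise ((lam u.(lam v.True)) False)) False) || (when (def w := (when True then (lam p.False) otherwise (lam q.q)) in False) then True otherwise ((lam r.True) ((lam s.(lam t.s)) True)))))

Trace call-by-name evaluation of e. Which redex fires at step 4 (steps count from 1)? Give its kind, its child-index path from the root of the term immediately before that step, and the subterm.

Trace:
step 0: (let x = (\y.y) in (((if true then (\z.z) else ((\u.(\v.true)) false)) false) || (if (let w = (if true then (\p.false) else (\q.q)) in false) then true else ((\r.true) ((\s.(\t.s)) true)))))
step 1: [let@root] (((if true then (\z.z) else ((\u.(\v.true)) false)) false) || (if (let w = (if true then (\p.false) else (\q.q)) in false) then true else ((\r.true) ((\s.(\t.s)) true))))
step 2: [if@0.0] (((\z.z) false) || (if (let w = (if true then (\p.false) else (\q.q)) in false) then true else ((\r.true) ((\s.(\t.s)) true))))
step 3: [beta@0] (false || (if (let w = (if true then (\p.false) else (\q.q)) in false) then true else ((\r.true) ((\s.(\t.s)) true))))
step 4: [let@1.0] (false || (if false then true else ((\r.true) ((\s.(\t.s)) true))))

Answer: let at 1.0 : (let w = (if true then (\p.false) else (\q.q)) in false)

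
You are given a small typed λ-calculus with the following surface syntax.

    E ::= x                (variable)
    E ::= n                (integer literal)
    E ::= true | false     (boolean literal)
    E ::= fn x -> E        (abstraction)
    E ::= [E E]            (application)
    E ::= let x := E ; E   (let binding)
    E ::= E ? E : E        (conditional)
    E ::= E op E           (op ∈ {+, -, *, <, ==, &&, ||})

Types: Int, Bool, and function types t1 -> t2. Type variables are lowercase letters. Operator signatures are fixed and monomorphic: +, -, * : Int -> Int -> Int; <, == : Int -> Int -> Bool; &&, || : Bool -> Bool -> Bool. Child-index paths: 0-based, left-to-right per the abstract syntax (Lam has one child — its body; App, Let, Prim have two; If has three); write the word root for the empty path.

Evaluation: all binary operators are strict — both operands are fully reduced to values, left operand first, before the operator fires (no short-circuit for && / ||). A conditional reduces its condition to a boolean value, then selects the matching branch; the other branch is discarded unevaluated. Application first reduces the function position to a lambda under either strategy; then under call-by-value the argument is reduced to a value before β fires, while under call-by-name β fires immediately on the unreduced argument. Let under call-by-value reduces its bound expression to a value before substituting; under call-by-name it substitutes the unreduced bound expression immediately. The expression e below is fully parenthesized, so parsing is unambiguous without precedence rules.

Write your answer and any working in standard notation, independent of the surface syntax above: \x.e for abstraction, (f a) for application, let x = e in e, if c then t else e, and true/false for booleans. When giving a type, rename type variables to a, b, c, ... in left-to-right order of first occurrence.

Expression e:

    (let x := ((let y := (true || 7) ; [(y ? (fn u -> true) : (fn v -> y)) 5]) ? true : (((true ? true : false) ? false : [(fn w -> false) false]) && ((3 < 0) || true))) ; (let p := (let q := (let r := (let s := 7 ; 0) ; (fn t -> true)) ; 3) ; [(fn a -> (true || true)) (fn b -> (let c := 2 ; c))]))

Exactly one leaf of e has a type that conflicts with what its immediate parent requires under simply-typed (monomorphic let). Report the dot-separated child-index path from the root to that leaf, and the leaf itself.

Answer: 0.0.0.1 : 7

Trace:
  unify Bool ~ Bool
  unify Int ~ Bool
  FAIL: mismatch Int ~ Bool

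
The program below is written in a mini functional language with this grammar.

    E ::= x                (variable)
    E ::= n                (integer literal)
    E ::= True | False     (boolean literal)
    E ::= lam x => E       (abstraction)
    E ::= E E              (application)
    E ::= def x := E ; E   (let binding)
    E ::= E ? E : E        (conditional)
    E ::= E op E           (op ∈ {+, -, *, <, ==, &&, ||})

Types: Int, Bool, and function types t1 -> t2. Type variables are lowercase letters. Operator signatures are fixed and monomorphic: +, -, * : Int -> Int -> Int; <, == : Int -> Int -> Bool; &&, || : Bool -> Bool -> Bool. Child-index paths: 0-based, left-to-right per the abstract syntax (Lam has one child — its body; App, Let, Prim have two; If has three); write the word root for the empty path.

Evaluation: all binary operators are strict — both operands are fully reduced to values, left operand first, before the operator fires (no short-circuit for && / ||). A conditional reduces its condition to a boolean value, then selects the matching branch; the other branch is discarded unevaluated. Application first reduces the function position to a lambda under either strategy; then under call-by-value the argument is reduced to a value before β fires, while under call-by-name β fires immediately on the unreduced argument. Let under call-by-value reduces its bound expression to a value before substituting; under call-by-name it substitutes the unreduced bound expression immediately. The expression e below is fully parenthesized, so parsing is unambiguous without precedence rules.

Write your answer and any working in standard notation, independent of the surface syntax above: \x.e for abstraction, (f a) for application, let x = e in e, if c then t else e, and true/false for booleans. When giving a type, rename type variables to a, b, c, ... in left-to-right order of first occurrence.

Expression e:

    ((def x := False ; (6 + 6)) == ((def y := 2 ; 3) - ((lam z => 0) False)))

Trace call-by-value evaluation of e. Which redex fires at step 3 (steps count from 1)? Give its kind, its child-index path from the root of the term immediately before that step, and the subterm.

Answer: let at 1.0 : (let y = 2 in 3)

Trace:
step 0: ((let x = false in (6 + 6)) == ((let y = 2 in 3) - ((\z.0) false)))
step 1: [let@0] ((6 + 6) == ((let y = 2 in 3) - ((\z.0) false)))
step 2: [delta@0] (12 == ((let y = 2 in 3) - ((\z.0) false)))
step 3: [let@1.0] (12 == (3 - ((\z.0) false)))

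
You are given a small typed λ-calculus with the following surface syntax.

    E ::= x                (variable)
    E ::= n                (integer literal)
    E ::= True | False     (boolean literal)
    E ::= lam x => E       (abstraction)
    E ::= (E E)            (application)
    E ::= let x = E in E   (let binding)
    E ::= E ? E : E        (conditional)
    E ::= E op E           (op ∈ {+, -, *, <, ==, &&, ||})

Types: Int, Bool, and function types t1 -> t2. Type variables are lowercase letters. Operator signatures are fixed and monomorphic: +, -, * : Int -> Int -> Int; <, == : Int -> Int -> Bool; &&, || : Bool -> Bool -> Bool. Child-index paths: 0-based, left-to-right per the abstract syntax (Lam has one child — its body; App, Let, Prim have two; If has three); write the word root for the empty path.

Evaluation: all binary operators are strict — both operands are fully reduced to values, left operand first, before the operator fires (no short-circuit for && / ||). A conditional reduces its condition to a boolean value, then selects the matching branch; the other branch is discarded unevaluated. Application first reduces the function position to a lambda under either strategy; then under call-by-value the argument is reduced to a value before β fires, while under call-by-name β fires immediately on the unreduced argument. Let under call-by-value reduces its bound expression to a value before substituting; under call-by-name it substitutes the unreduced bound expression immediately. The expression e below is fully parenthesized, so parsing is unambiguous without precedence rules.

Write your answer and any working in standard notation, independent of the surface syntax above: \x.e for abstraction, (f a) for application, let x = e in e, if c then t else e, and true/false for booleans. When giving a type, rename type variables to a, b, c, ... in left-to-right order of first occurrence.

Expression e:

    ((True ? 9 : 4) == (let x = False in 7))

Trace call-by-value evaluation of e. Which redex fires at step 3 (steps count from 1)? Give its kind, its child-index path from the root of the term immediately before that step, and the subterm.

Trace:
step 0: ((if true then 9 else 4) == (let x = false in 7))
step 1: [if@0] (9 == (let x = false in 7))
step 2: [let@1] (9 == 7)
step 3: [delta@root] false

Answer: delta at root : (9 == 7)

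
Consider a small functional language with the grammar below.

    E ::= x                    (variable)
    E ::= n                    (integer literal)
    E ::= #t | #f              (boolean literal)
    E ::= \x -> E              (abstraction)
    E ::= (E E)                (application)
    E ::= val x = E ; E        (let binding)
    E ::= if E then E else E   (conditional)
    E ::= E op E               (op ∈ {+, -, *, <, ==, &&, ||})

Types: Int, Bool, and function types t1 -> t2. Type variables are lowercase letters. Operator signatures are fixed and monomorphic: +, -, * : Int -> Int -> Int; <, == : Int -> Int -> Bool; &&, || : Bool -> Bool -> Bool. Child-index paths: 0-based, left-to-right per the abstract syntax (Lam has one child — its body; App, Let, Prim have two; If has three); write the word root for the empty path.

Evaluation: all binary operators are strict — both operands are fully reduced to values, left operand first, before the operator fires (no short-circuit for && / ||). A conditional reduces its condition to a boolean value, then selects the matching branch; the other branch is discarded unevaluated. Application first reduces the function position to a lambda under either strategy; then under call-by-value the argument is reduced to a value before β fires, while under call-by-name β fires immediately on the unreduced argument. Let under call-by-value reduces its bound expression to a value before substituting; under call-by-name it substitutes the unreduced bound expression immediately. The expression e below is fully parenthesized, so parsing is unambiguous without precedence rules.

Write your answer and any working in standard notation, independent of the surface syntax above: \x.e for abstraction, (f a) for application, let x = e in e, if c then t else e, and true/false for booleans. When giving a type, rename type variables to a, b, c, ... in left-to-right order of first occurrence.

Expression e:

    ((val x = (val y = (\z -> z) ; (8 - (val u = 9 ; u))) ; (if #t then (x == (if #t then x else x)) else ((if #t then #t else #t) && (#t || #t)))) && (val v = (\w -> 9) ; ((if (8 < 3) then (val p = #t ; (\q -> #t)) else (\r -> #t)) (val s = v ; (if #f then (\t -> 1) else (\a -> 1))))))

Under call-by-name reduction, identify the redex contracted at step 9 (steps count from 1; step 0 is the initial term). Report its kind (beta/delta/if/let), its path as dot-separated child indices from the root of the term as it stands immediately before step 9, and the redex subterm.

Working:
step 0: ((let x = (let y = (\z.z) in (8 - (let u = 9 in u))) in (if true then (x == (if true then x else x)) else ((if true then true else true) && (true || true)))) && (let v = (\w.9) in ((if (8 < 3) then (let p = true in (\q.true)) else (\r.true)) (let s = v in (if false then (\t.1) else (\a.1))))))
step 1: [let@0] ((if true then ((let y = (\z.z) in (8 - (let u = 9 in u))) == (if true then (let y = (\z.z) in (8 - (let u = 9 in u))) else (let y = (\z.z) in (8 - (let u = 9 in u))))) else ((if true then true else true) && (true || true))) && (let v = (\w.9) in ((if (8 < 3) then (let p = true in (\q.true)) else (\r.true)) (let s = v in (if false then (\t.1) else (\a.1))))))
step 2: [if@0] (((let y = (\z.z) in (8 - (let u = 9 in u))) == (if true then (let y = (\z.z) in (8 - (let u = 9 in u))) else (let y = (\z.z) in (8 - (let u = 9 in u))))) && (let v = (\w.9) in ((if (8 < 3) then (let p = true in (\q.true)) else (\r.true)) (let s = v in (if false then (\t.1) else (\a.1))))))
step 3: [let@0.0] (((8 - (let u = 9 in u)) == (if true then (let y = (\z.z) in (8 - (let u = 9 in u))) else (let y = (\z.z) in (8 - (let u = 9 in u))))) && (let v = (\w.9) in ((if (8 < 3) then (let p = true in (\q.true)) else (\r.true)) (let s = v in (if false then (\t.1) else (\a.1))))))
step 4: [let@0.0.1] (((8 - 9) == (if true then (let y = (\z.z) in (8 - (let u = 9 in u))) else (let y = (\z.z) in (8 - (let u = 9 in u))))) && (let v = (\w.9) in ((if (8 < 3) then (let p = true in (\q.true)) else (\r.true)) (let s = v in (if false then (\t.1) else (\a.1))))))
step 5: [delta@0.0] ((-1 == (if true then (let y = (\z.z) in (8 - (let u = 9 in u))) else (let y = (\z.z) in (8 - (let u = 9 in u))))) && (let v = (\w.9) in ((if (8 < 3) then (let p = true in (\q.true)) else (\r.true)) (let s = v in (if false then (\t.1) else (\a.1))))))
step 6: [if@0.1] ((-1 == (let y = (\z.z) in (8 - (let u = 9 in u)))) && (let v = (\w.9) in ((if (8 < 3) then (let p = true in (\q.true)) else (\r.true)) (let s = v in (if false then (\t.1) else (\a.1))))))
step 7: [let@0.1] ((-1 == (8 - (let u = 9 in u))) && (let v = (\w.9) in ((if (8 < 3) then (let p = true in (\q.true)) else (\r.true)) (let s = v in (if false then (\t.1) else (\a.1))))))
step 8: [let@0.1.1] ((-1 == (8 - 9)) && (let v = (\w.9) in ((if (8 < 3) then (let p = true in (\q.true)) else (\r.true)) (let s = v in (if false then (\t.1) else (\a.1))))))
step 9: [delta@0.1] ((-1 == -1) && (let v = (\w.9) in ((if (8 < 3) then (let p = true in (\q.true)) else (\r.true)) (let s = v in (if false then (\t.1) else (\a.1))))))

Answer: delta at 0.1 : (8 - 9)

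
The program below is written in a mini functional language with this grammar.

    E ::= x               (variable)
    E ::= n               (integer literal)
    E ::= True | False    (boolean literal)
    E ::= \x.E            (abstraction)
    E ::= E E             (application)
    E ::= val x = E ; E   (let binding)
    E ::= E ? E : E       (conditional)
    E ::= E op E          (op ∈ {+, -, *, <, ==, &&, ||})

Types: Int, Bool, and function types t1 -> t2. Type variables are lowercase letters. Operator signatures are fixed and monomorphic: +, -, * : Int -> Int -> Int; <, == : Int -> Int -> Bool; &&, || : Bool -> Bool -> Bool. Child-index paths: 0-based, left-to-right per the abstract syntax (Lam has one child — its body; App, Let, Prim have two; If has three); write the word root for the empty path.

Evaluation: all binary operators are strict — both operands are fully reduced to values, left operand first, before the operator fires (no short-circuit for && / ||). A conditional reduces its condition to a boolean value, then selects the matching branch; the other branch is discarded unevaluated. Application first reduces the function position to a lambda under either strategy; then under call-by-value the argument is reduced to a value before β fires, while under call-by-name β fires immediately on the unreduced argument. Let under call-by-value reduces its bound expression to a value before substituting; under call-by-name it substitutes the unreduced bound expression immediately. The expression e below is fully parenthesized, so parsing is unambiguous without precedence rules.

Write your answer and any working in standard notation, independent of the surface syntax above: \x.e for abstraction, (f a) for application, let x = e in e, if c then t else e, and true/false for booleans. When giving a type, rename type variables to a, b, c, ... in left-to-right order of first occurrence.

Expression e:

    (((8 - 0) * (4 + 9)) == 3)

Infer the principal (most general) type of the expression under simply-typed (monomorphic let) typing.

Answer: Bool

Trace:
  unify Int ~ Int
  unify Int ~ Int
  unify Int ~ Int
  unify Int ~ Int
  unify Int ~ Int
  unify Int ~ Int
  unify Int ~ Int
  unify Int ~ Int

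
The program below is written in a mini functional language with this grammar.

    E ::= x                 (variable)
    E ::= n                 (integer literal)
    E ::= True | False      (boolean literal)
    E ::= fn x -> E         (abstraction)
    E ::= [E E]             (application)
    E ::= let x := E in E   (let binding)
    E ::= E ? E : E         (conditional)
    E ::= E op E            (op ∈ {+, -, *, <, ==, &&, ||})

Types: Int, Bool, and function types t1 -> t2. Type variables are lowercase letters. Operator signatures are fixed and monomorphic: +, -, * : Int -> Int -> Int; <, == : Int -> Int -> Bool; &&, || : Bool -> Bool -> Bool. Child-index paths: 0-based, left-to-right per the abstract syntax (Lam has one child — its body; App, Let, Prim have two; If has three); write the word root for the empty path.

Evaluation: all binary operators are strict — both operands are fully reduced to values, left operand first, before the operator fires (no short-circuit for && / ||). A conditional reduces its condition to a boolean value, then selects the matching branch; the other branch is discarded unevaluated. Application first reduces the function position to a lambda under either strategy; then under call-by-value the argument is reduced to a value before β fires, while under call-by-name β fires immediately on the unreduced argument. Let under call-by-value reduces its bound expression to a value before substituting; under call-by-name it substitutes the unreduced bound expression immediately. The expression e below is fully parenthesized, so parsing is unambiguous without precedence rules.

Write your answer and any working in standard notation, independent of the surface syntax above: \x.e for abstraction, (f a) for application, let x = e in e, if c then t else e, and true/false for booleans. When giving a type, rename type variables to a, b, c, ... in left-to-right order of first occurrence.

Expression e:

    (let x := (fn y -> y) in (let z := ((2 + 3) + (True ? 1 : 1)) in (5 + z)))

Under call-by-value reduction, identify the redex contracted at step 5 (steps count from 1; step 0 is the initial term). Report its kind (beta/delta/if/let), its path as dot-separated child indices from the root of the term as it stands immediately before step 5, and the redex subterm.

Working:
step 0: (let x = (\y.y) in (let z = ((2 + 3) + (if true then 1 else 1)) in (5 + z)))
step 1: [let@root] (let z = ((2 + 3) + (if true then 1 else 1)) in (5 + z))
step 2: [delta@0.0] (let z = (5 + (if true then 1 else 1)) in (5 + z))
step 3: [if@0.1] (let z = (5 + 1) in (5 + z))
step 4: [delta@0] (let z = 6 in (5 + z))
step 5: [let@root] (5 + 6)

Answer: let at root : (let z = 6 in (5 + z))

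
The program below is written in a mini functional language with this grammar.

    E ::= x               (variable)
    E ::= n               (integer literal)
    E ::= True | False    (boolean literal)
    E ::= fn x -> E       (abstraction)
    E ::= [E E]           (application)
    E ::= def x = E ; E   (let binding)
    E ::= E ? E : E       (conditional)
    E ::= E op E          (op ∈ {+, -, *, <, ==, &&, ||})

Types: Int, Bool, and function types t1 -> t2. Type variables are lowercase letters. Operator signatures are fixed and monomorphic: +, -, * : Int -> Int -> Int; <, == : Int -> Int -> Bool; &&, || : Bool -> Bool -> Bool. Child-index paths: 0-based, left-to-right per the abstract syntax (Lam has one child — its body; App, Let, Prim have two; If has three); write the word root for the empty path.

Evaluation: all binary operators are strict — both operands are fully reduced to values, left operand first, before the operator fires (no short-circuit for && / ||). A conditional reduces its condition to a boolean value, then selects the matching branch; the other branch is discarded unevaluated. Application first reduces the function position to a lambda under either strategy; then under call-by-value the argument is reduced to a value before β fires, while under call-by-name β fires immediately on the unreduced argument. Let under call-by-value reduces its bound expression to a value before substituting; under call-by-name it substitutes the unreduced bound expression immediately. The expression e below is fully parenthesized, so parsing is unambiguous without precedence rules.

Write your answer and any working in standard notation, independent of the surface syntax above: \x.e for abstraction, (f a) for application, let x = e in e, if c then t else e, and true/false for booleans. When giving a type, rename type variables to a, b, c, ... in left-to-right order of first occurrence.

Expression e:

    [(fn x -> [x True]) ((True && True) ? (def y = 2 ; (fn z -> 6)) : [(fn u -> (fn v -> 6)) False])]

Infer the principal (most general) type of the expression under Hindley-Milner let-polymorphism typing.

Derivation:
x : a
  unify a ~ Bool -> b
_ _ : b
\x._ : (Bool -> b) -> b
  unify Bool ~ Bool
  unify Bool ~ Bool
  unify Bool ~ Bool
let y : Int
\z._ : c -> Int
\v._ : e -> Int
\u._ : d -> e -> Int
  unify d -> e -> Int ~ Bool -> f
  unify d ~ Bool
  unify e -> Int ~ f
_ _ : e -> Int
  unify c -> Int ~ e -> Int
  unify c ~ e
  unify Int ~ Int
  unify (Bool -> b) -> b ~ (e -> Int) -> g
  unify Bool -> b ~ e -> Int
  unify Bool ~ e
  unify b ~ Int
  unify Int ~ g
_ _ : Int

Answer: Int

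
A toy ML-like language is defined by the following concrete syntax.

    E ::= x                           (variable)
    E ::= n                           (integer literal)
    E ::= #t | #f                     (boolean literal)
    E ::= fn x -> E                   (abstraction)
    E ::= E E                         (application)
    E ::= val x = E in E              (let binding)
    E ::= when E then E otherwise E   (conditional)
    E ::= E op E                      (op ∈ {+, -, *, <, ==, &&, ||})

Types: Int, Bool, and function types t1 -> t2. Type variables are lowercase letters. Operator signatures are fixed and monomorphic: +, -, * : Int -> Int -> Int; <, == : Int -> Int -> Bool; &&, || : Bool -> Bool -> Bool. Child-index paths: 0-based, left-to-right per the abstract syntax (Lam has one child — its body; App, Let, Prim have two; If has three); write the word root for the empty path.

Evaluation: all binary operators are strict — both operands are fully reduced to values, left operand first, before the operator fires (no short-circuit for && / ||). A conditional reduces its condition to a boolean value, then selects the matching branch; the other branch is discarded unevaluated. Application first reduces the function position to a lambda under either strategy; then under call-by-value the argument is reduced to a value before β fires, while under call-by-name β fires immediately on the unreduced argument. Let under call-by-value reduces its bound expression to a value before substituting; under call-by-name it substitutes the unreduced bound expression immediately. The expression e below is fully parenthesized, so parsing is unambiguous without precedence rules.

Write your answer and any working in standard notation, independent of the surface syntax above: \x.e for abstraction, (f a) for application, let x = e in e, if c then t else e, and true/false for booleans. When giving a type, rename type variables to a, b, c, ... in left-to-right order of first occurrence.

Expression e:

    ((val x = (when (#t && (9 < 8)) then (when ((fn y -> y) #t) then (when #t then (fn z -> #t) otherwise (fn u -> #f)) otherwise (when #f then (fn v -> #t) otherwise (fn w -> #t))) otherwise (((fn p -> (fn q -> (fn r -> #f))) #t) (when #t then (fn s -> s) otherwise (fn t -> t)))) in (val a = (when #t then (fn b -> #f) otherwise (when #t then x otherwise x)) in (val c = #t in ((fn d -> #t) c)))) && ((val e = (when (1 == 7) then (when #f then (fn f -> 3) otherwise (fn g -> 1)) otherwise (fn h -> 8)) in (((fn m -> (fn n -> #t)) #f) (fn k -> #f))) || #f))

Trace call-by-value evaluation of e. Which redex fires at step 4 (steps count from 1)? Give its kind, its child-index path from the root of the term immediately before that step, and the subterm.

Answer: beta at 0.0.0 : ((\p.(\q.(\r.false))) true)

Working:
step 0: ((let x = (if (true && (9 < 8)) then (if ((\y.y) true) then (if true then (\z.true) else (\u.false)) else (if false then (\v.true) else (\w.true))) else (((\p.(\q.(\r.false))) true) (if true then (\s.s) else (\t.t)))) in (let a = (if true then (\b.false) else (if true then x else x)) in (let c = true in ((\d.true) c)))) && ((let e = (if (1 == 7) then (if false then (\f.3) else (\g.1)) else (\h.8)) in (((\m.(\n.true)) false) (\k.false))) || false))
step 1: [delta@0.0.0.1] ((let x = (if (true && false) then (if ((\y.y) true) then (if true then (\z.true) else (\u.false)) else (if false then (\v.true) else (\w.true))) else (((\p.(\q.(\r.false))) true) (if true then (\s.s) else (\t.t)))) in (let a = (if true then (\b.false) else (if true then x else x)) in (let c = true in ((\d.true) c)))) && ((let e = (if (1 == 7) then (if false then (\f.3) else (\g.1)) else (\h.8)) in (((\m.(\n.true)) false) (\k.false))) || false))
step 2: [delta@0.0.0] ((let x = (if false then (if ((\y.y) true) then (if true then (\z.true) else (\u.false)) else (if false then (\v.true) else (\w.true))) else (((\p.(\q.(\r.false))) true) (if true then (\s.s) else (\t.t)))) in (let a = (if true then (\b.false) else (if true then x else x)) in (let c = true in ((\d.true) c)))) && ((let e = (if (1 == 7) then (if false then (\f.3) else (\g.1)) else (\h.8)) in (((\m.(\n.true)) false) (\k.false))) || false))
step 3: [if@0.0] ((let x = (((\p.(\q.(\r.false))) true) (if true then (\s.s) else (\t.t))) in (let a = (if true then (\b.false) else (if true then x else x)) in (let c = true in ((\d.true) c)))) && ((let e = (if (1 == 7) then (if false then (\f.3) else (\g.1)) else (\h.8)) in (((\m.(\n.true)) false) (\k.false))) || false))
step 4: [beta@0.0.0] ((let x = ((\q.(\r.false)) (if true then (\s.s) else (\t.t))) in (let a = (if true then (\b.false) else (if true then x else x)) in (let c = true in ((\d.true) c)))) && ((let e = (if (1 == 7) then (if false then (\f.3) else (\g.1)) else (\h.8)) in (((\m.(\n.true)) false) (\k.false))) || false))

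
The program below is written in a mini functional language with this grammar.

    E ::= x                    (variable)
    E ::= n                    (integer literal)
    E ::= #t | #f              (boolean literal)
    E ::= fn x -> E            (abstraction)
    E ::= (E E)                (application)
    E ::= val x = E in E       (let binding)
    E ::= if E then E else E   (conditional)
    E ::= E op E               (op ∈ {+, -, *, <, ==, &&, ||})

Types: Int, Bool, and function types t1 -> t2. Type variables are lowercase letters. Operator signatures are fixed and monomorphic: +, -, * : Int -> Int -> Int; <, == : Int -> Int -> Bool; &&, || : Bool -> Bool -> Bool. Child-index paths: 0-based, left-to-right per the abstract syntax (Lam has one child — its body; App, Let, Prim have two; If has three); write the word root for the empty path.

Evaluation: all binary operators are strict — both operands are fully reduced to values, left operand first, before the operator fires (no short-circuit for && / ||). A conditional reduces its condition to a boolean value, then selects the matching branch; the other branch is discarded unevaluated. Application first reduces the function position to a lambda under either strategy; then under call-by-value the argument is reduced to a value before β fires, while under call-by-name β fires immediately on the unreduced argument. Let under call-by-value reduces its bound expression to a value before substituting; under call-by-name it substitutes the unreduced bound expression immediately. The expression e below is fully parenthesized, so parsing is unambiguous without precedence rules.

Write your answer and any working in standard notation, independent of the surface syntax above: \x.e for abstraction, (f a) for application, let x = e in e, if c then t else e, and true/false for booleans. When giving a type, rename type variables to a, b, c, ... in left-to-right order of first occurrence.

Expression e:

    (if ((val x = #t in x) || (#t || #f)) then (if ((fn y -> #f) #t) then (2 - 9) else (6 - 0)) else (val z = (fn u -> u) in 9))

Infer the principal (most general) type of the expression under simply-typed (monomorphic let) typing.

Answer: Int

Working:
let x : Bool
x : Bool
  unify Bool ~ Bool
  unify Bool ~ Bool
  unify Bool ~ Bool
  unify Bool ~ Bool
  unify Bool ~ Bool
\y._ : a -> Bool
  unify a -> Bool ~ Bool -> b
  unify a ~ Bool
  unify Bool ~ b
_ _ : Bool
  unify Bool ~ Bool
  unify Int ~ Int
  unify Int ~ Int
  unify Int ~ Int
  unify Int ~ Int
  unify Int ~ Int
u : c
\u._ : c -> c
let z : c -> c
  unify Int ~ Int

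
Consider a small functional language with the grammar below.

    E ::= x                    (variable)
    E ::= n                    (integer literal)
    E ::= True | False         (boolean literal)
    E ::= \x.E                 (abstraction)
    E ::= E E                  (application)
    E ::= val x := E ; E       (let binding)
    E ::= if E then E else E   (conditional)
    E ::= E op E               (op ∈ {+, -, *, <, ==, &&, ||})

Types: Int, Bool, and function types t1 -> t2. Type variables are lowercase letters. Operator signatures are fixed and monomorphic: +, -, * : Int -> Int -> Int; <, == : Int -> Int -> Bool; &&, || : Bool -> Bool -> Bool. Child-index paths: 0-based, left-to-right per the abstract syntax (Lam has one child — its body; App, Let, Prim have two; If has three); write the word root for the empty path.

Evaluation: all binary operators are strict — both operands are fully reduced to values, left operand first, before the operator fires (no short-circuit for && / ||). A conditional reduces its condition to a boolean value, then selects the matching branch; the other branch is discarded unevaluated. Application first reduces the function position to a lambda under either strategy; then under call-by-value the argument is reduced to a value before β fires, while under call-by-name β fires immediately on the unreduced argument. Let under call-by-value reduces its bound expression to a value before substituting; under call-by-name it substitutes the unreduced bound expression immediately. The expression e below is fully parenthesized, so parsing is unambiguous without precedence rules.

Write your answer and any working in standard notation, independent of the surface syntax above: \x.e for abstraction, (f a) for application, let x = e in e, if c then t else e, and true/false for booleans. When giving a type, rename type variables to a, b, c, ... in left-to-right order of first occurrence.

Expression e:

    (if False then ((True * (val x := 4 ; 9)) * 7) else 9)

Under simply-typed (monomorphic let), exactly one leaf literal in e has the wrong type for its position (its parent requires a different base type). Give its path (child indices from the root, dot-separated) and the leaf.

Working:
  unify Bool ~ Bool
  unify Bool ~ Int
  FAIL: mismatch Bool ~ Int

Answer: 1.0.0 : true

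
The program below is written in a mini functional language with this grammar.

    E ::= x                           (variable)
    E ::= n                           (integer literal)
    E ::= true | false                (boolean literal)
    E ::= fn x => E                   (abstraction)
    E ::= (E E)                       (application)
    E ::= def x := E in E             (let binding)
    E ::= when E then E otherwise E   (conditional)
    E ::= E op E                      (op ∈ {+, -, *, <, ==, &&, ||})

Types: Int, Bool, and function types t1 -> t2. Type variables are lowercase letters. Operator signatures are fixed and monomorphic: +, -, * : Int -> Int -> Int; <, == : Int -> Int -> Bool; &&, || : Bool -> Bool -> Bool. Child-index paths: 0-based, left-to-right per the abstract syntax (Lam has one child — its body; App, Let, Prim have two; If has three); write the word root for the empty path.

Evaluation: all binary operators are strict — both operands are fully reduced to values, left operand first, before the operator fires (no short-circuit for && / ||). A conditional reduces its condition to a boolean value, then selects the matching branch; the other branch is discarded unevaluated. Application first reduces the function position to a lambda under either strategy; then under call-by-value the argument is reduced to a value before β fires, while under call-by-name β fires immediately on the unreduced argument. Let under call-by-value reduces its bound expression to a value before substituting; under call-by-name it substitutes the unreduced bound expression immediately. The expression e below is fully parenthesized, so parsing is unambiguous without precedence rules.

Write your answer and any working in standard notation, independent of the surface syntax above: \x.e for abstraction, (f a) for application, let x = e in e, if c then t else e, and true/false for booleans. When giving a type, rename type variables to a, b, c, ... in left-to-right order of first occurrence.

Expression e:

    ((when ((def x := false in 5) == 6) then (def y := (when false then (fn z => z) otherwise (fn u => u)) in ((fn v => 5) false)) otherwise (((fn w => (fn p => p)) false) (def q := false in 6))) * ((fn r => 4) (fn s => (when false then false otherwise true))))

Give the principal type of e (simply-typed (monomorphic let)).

Trace:
let x : Bool
  unify Int ~ Int
  unify Int ~ Int
  unify Bool ~ Bool
  unify Bool ~ Bool
z : a
\z._ : a -> a
u : b
\u._ : b -> b
  unify a -> a ~ b -> b
  unify a ~ b
  unify b ~ b
let y : b -> b
\v._ : c -> Int
  unify c -> Int ~ Bool -> d
  unify c ~ Bool
  unify Int ~ d
_ _ : Int
p : f
\p._ : f -> f
\w._ : e -> f -> f
  unify e -> f -> f ~ Bool -> g
  unify e ~ Bool
  unify f -> f ~ g
_ _ : f -> f
let q : Bool
  unify f -> f ~ Int -> h
  unify f ~ Int
  unify Int ~ h
_ _ : Int
  unify Int ~ Int
  unify Int ~ Int
\r._ : i -> Int
  unify Bool ~ Bool
  unify Bool ~ Bool
\s._ : j -> Bool
  unify i -> Int ~ (j -> Bool) -> k
  unify i ~ j -> Bool
  unify Int ~ k
_ _ : Int
  unify Int ~ Int

Answer: Int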